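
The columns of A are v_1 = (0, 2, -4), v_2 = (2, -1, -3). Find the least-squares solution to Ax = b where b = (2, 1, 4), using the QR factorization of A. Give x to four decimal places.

x = (-0.5889, -0.2222)

e_1 = v_1/‖v_1‖ = (0, 2, -4)/4.4721 = (0.0000, 0.4472, -0.8944).
r_{12} = e_1·v_2 = 2.2361.
u_2 = v_2 − 2.2361·e_1 = (2.0000, -2.0000, -1.0000).
‖u_2‖ = 3.0000, so e_2 = (0.6667, -0.6667, -0.3333).
Qᵀb = (-3.1305, -0.6667).
Back-substitute: x_2 = -0.6667/3.0000 = -0.2222.
x_1 = (-3.1305 − 2.2361·(-0.2222))/4.4721 = -0.5889.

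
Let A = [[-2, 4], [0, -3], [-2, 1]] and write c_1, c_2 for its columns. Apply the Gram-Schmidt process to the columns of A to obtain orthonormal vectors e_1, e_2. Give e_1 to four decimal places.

c_1 = (-2, 0, -2); ‖c_1‖ = 2.8284, so e_1 = (-0.7071, 0.0000, -0.7071).

e_1 = (-0.7071, 0.0000, -0.7071)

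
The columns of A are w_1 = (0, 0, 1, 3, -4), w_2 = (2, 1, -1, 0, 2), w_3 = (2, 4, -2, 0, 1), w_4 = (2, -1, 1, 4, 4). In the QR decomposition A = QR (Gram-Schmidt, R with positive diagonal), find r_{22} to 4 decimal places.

q_1 = w_1/‖w_1‖ = (0, 0, 1, 3, -4)/5.0990 = (0.0000, 0.0000, 0.1961, 0.5883, -0.7845).
r_{12} = q_1·w_2 = -1.7650.
u_2 = w_2 + 1.7650·q_1 = (2.0000, 1.0000, -0.6538, 1.0385, 0.6154).
r_{22} = ‖u_2‖ = 2.6239.

r_{22} = 2.6239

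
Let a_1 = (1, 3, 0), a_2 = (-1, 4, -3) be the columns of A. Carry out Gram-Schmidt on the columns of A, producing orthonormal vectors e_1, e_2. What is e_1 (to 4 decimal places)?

e_1 = (0.3162, 0.9487, 0.0000)

e_1 = a_1/‖a_1‖ = (1, 3, 0)/3.1623 = (0.3162, 0.9487, 0.0000).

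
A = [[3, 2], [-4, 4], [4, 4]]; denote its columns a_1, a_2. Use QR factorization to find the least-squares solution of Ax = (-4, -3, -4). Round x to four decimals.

a_1 = (3, -4, 4); ‖a_1‖ = 6.4031, so q_1 = (0.4685, -0.6247, 0.6247).
q_1·a_2 = 0.4685·2 + (-0.6247)·4 + 0.6247·4 = 0.9370.
u_2 = a_2 − 0.9370·q_1 = (1.5610, 4.5854, 3.4146).
‖u_2‖ = 5.9264, so q_2 = (0.2634, 0.7737, 0.5762).
Qᵀb = (-2.4988, -5.6794).
Back-substitute: x_2 = -5.6794/5.9264 = -0.9583.
x_1 = (-2.4988 − 0.9370·(-0.9583))/6.4031 = -0.2500.

x = (-0.2500, -0.9583)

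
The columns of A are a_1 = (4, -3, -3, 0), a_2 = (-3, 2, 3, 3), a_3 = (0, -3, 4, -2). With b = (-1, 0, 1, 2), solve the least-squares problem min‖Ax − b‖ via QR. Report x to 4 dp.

x = (0.3393, 0.6826, 0.0351)

a_1 = (4, -3, -3, 0); ‖a_1‖ = 5.8310, so e_1 = (0.6860, -0.5145, -0.5145, 0.0000).
e_1·a_2 = 0.6860·(-3) + (-0.5145)·2 + (-0.5145)·3 + 0.0000·3 = -4.6305.
u_2 = a_2 + 4.6305·e_1 = (0.1765, -0.3824, 0.6176, 3.0000).
‖u_2‖ = 3.0917, so e_2 = (0.0571, -0.1237, 0.1998, 0.9703).
e_1·a_3 = 0.6860·0 + (-0.5145)·(-3) + (-0.5145)·4 + 0.0000·(-2) = -0.5145; e_2·a_3 = 0.0571·0 + (-0.1237)·(-3) + 0.1998·4 + 0.9703·(-2) = -0.7706.
u_3 = a_3 + 0.5145·e_1 + 0.7706·e_2 = (0.3969, -3.3600, 3.8892, -1.2523).
‖u_3‖ = 5.3049, so e_3 = (0.0748, -0.6334, 0.7331, -0.2361).
Qᵀb = (-1.2005, 2.0834, 0.1862).
Back-substitute: x_3 = 0.1862/5.3049 = 0.0351.
x_2 = (2.0834 + 0.7706·0.0351)/3.0917 = 0.6826.
x_1 = (-1.2005 + 4.6305·0.6826 + 0.5145·0.0351)/5.8310 = 0.3393.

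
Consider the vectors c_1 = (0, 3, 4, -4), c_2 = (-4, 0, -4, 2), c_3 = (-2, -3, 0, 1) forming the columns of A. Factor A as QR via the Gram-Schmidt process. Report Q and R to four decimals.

Q = [[0.0000, -0.8537, -0.5045], [0.4685, 0.3748, -0.7223], [0.6247, -0.3540, 0.4672], [-0.6247, -0.0729, -0.0745]], R = [[6.4031, -3.7482, -2.0303], [0.0000, 4.6852, 0.5102], [0.0000, 0.0000, 3.1013]]

c_1 = (0, 3, 4, -4); ‖c_1‖ = 6.4031, so e_1 = (0.0000, 0.4685, 0.6247, -0.6247).
e_1·c_2 = 0.0000·(-4) + 0.4685·0 + 0.6247·(-4) + (-0.6247)·2 = -3.7482.
u_2 = c_2 + 3.7482·e_1 = (-4.0000, 1.7561, -1.6585, -0.3415).
‖u_2‖ = 4.6852, so e_2 = (-0.8537, 0.3748, -0.3540, -0.0729).
e_1·c_3 = 0.0000·(-2) + 0.4685·(-3) + 0.6247·0 + (-0.6247)·1 = -2.0303; e_2·c_3 = (-0.8537)·(-2) + 0.3748·(-3) + (-0.3540)·0 + (-0.0729)·1 = 0.5102.
u_3 = c_3 + 2.0303·e_1 − 0.5102·e_2 = (-1.5644, -2.2400, 1.4489, -0.2311).
‖u_3‖ = 3.1013, so e_3 = (-0.5045, -0.7223, 0.4672, -0.0745).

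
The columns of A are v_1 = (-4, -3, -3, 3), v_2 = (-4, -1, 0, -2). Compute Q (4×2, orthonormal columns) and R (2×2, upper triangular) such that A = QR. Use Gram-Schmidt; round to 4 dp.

Q = [[-0.6100, -0.6755], [-0.4575, -0.0225], [-0.4575, 0.2195], [0.4575, -0.7036]], R = [[6.5574, 1.9825], [0.0000, 4.1316]]

v_1 = (-4, -3, -3, 3); ‖v_1‖ = 6.5574, so q_1 = (-0.6100, -0.4575, -0.4575, 0.4575).
q_1·v_2 = (-0.6100)·(-4) + (-0.4575)·(-1) + (-0.4575)·0 + 0.4575·(-2) = 1.9825.
u_2 = v_2 − 1.9825·q_1 = (-2.7907, -0.0930, 0.9070, -2.9070).
‖u_2‖ = 4.1316, so q_2 = (-0.6755, -0.0225, 0.2195, -0.7036).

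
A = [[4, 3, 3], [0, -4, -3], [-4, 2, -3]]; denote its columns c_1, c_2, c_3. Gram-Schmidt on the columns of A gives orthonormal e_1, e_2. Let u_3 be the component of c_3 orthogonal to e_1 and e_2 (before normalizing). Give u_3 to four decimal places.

c_1 = (4, 0, -4); ‖c_1‖ = 5.6569, so e_1 = (0.7071, 0.0000, -0.7071).
e_1·c_2 = 0.7071·3 + 0.0000·(-4) + (-0.7071)·2 = 0.7071.
u_2 = c_2 − 0.7071·e_1 = (2.5000, -4.0000, 2.5000).
‖u_2‖ = 5.3385, so e_2 = (0.4683, -0.7493, 0.4683).
e_1·c_3 = 0.7071·3 + 0.0000·(-3) + (-0.7071)·(-3) = 4.2426; e_2·c_3 = 0.4683·3 + (-0.7493)·(-3) + 0.4683·(-3) = 2.2478.
u_3 = c_3 − 4.2426·e_1 − 2.2478·e_2 = (-1.0526, -1.3158, -1.0526).

u_3 = (-1.0526, -1.3158, -1.0526)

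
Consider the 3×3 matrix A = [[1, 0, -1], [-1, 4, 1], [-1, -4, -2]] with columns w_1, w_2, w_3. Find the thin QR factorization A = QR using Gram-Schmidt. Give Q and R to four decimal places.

Q = [[0.5774, 0.0000, -0.8165], [-0.5774, 0.7071, -0.4082], [-0.5774, -0.7071, -0.4082]], R = [[1.7321, 0.0000, 0.0000], [0.0000, 5.6569, 2.1213], [0.0000, 0.0000, 1.2247]]

w_1 = (1, -1, -1); ‖w_1‖ = 1.7321, so e_1 = (0.5774, -0.5774, -0.5774).
e_1·w_2 = 0.5774·0 + (-0.5774)·4 + (-0.5774)·(-4) = 0.0000.
u_2 = w_2 + 0.0000·e_1 = (0.0000, 4.0000, -4.0000).
‖u_2‖ = 5.6569, so e_2 = (0.0000, 0.7071, -0.7071).
e_1·w_3 = 0.5774·(-1) + (-0.5774)·1 + (-0.5774)·(-2) = 0.0000; e_2·w_3 = 0.0000·(-1) + 0.7071·1 + (-0.7071)·(-2) = 2.1213.
u_3 = w_3 + 0.0000·e_1 − 2.1213·e_2 = (-1.0000, -0.5000, -0.5000).
‖u_3‖ = 1.2247, so e_3 = (-0.8165, -0.4082, -0.4082).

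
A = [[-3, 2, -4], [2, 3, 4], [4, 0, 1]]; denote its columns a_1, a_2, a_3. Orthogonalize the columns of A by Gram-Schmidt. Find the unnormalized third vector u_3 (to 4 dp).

a_1 = (-3, 2, 4); ‖a_1‖ = 5.3852, so e_1 = (-0.5571, 0.3714, 0.7428).
e_1·a_2 = (-0.5571)·2 + 0.3714·3 + 0.7428·0 = 0.0000.
u_2 = a_2 + 0.0000·e_1 = (2.0000, 3.0000, 0.0000).
‖u_2‖ = 3.6056, so e_2 = (0.5547, 0.8321, 0.0000).
e_1·a_3 = (-0.5571)·(-4) + 0.3714·4 + 0.7428·1 = 4.4567; e_2·a_3 = 0.5547·(-4) + 0.8321·4 + 0.0000·1 = 1.1094.
u_3 = a_3 − 4.4567·e_1 − 1.1094·e_2 = (-2.1326, 1.4218, -2.3103).

u_3 = (-2.1326, 1.4218, -2.3103)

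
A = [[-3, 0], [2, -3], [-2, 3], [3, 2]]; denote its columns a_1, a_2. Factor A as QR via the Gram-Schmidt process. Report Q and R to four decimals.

a_1 = (-3, 2, -2, 3); ‖a_1‖ = 5.0990, so q_1 = (-0.5883, 0.3922, -0.3922, 0.5883).
q_1·a_2 = (-0.5883)·0 + 0.3922·(-3) + (-0.3922)·3 + 0.5883·2 = -1.1767.
u_2 = a_2 + 1.1767·q_1 = (-0.6923, -2.5385, 2.5385, 2.6923).
‖u_2‖ = 4.5404, so q_2 = (-0.1525, -0.5591, 0.5591, 0.5930).

Q = [[-0.5883, -0.1525], [0.3922, -0.5591], [-0.3922, 0.5591], [0.5883, 0.5930]], R = [[5.0990, -1.1767], [0.0000, 4.5404]]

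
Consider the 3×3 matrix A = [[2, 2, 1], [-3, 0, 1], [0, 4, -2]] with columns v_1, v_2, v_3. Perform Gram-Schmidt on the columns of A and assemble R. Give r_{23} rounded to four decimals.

v_1 = (2, -3, 0); ‖v_1‖ = 3.6056, so q_1 = (0.5547, -0.8321, 0.0000).
q_1·v_2 = 0.5547·2 + (-0.8321)·0 + 0.0000·4 = 1.1094.
u_2 = v_2 − 1.1094·q_1 = (1.3846, 0.9231, 4.0000).
‖u_2‖ = 4.3323, so q_2 = (0.3196, 0.2131, 0.9233).
r_{23} = q_2·v_3 = -1.3139.

r_{23} = -1.3139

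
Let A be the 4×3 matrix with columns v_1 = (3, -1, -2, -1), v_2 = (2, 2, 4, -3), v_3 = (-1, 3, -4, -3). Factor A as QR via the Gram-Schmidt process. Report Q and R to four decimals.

v_1 = (3, -1, -2, -1); ‖v_1‖ = 3.8730, so q_1 = (0.7746, -0.2582, -0.5164, -0.2582).
q_1·v_2 = 0.7746·2 + (-0.2582)·2 + (-0.5164)·4 + (-0.2582)·(-3) = -0.2582.
u_2 = v_2 + 0.2582·q_1 = (2.2000, 1.9333, 3.8667, -3.0667).
‖u_2‖ = 5.7388, so q_2 = (0.3834, 0.3369, 0.6738, -0.5344).
q_1·v_3 = 0.7746·(-1) + (-0.2582)·3 + (-0.5164)·(-4) + (-0.2582)·(-3) = 1.2910; q_2·v_3 = 0.3834·(-1) + 0.3369·3 + 0.6738·(-4) + (-0.5344)·(-3) = -0.4647.
u_3 = v_3 − 1.2910·q_1 + 0.4647·q_2 = (-1.8219, 3.4899, -3.0202, -2.9150).
‖u_3‖ = 5.7548, so q_3 = (-0.3166, 0.6064, -0.5248, -0.5065).

Q = [[0.7746, 0.3834, -0.3166], [-0.2582, 0.3369, 0.6064], [-0.5164, 0.6738, -0.5248], [-0.2582, -0.5344, -0.5065]], R = [[3.8730, -0.2582, 1.2910], [0.0000, 5.7388, -0.4647], [0.0000, 0.0000, 5.7548]]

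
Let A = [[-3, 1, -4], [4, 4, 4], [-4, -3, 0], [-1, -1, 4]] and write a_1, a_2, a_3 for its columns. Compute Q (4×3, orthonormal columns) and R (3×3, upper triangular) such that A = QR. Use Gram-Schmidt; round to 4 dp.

Q = [[-0.4629, 0.8652, -0.0893], [0.6172, 0.4614, 0.4881], [-0.6172, -0.1586, 0.3573], [-0.1543, -0.1154, 0.7912]], R = [[6.4807, 4.0119, 3.7033], [0.0000, 3.3022, -2.0765], [0.0000, 0.0000, 5.4748]]

a_1 = (-3, 4, -4, -1); ‖a_1‖ = 6.4807, so q_1 = (-0.4629, 0.6172, -0.6172, -0.1543).
q_1·a_2 = (-0.4629)·1 + 0.6172·4 + (-0.6172)·(-3) + (-0.1543)·(-1) = 4.0119.
u_2 = a_2 − 4.0119·q_1 = (2.8571, 1.5238, -0.5238, -0.3810).
‖u_2‖ = 3.3022, so q_2 = (0.8652, 0.4614, -0.1586, -0.1154).
q_1·a_3 = (-0.4629)·(-4) + 0.6172·4 + (-0.6172)·0 + (-0.1543)·4 = 3.7033; q_2·a_3 = 0.8652·(-4) + 0.4614·4 + (-0.1586)·0 + (-0.1154)·4 = -2.0765.
u_3 = a_3 − 3.7033·q_1 + 2.0765·q_2 = (-0.4891, 2.6725, 1.9563, 4.3319).
‖u_3‖ = 5.4748, so q_3 = (-0.0893, 0.4881, 0.3573, 0.7912).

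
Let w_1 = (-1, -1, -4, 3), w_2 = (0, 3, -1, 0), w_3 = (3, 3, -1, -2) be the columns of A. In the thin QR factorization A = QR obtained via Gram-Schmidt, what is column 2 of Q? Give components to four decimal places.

w_1 = (-1, -1, -4, 3); ‖w_1‖ = 5.1962, so q_1 = (-0.1925, -0.1925, -0.7698, 0.5774).
q_1·w_2 = (-0.1925)·0 + (-0.1925)·3 + (-0.7698)·(-1) + 0.5774·0 = 0.1925.
u_2 = w_2 − 0.1925·q_1 = (0.0370, 3.0370, -0.8519, -0.1111).
‖u_2‖ = 3.1564, so q_2 = (0.0117, 0.9622, -0.2699, -0.0352).

q_2 = (0.0117, 0.9622, -0.2699, -0.0352)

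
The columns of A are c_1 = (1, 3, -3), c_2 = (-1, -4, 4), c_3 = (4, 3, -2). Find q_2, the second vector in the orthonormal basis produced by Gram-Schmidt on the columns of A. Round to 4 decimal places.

q_1 = c_1/‖c_1‖ = (1, 3, -3)/4.3589 = (0.2294, 0.6882, -0.6882).
r_{12} = q_1·c_2 = -5.7354.
u_2 = c_2 + 5.7354·q_1 = (0.3158, -0.0526, 0.0526).
‖u_2‖ = 0.3244, so q_2 = (0.9733, -0.1622, 0.1622).

q_2 = (0.9733, -0.1622, 0.1622)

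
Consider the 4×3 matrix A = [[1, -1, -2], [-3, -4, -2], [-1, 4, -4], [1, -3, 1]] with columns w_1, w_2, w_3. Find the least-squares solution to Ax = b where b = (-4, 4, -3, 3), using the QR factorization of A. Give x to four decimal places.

w_1 = (1, -3, -1, 1); ‖w_1‖ = 3.4641, so q_1 = (0.2887, -0.8660, -0.2887, 0.2887).
q_1·w_2 = 0.2887·(-1) + (-0.8660)·(-4) + (-0.2887)·4 + 0.2887·(-3) = 1.1547.
u_2 = w_2 − 1.1547·q_1 = (-1.3333, -3.0000, 4.3333, -3.3333).
‖u_2‖ = 6.3770, so q_2 = (-0.2091, -0.4704, 0.6795, -0.5227).
q_1·w_3 = 0.2887·(-2) + (-0.8660)·(-2) + (-0.2887)·(-4) + 0.2887·1 = 2.5981; q_2·w_3 = (-0.2091)·(-2) + (-0.4704)·(-2) + 0.6795·(-4) + (-0.5227)·1 = -1.8818.
u_3 = w_3 − 2.5981·q_1 + 1.8818·q_2 = (-3.1434, -0.6352, -1.9713, -0.7336).
‖u_3‖ = 3.8352, so q_3 = (-0.8196, -0.1656, -0.5140, -0.1913).
Qᵀb = (-2.8868, -4.6521, 3.5841).
Back-substitute: x_3 = 3.5841/3.8352 = 0.9345.
x_2 = (-4.6521 + 1.8818·0.9345)/6.3770 = -0.4537.
x_1 = (-2.8868 − 1.1547·(-0.4537) − 2.5981·0.9345)/3.4641 = -1.3830.

x = (-1.3830, -0.4537, 0.9345)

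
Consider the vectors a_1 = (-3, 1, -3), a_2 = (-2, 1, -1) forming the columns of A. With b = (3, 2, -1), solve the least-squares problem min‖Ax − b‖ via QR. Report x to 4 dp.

a_1 = (-3, 1, -3); ‖a_1‖ = 4.3589, so q_1 = (-0.6882, 0.2294, -0.6882).
q_1·a_2 = (-0.6882)·(-2) + 0.2294·1 + (-0.6882)·(-1) = 2.2942.
u_2 = a_2 − 2.2942·q_1 = (-0.4211, 0.4737, 0.5789).
‖u_2‖ = 0.8584, so q_2 = (-0.4905, 0.5518, 0.6745).
Qᵀb = (-0.9177, -1.0423).
Back-substitute: x_2 = -1.0423/0.8584 = -1.2143.
x_1 = (-0.9177 − 2.2942·(-1.2143))/4.3589 = 0.4286.

x = (0.4286, -1.2143)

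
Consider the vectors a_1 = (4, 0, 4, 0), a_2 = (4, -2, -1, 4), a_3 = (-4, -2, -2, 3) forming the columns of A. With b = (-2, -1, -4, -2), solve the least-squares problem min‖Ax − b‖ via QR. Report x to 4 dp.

x = (-1.1787, 0.1392, -0.5020)

q_1 = a_1/‖a_1‖ = (4, 0, 4, 0)/5.6569 = (0.7071, 0.0000, 0.7071, 0.0000).
r_{12} = q_1·a_2 = 2.1213.
u_2 = a_2 − 2.1213·q_1 = (2.5000, -2.0000, -2.5000, 4.0000).
‖u_2‖ = 5.7009, so q_2 = (0.4385, -0.3508, -0.4385, 0.7016).
r_{13} = q_1·a_3 = -4.2426; r_{23} = q_2·a_3 = 1.9295.
u_3 = a_3 + 4.2426·q_1 − 1.9295·q_2 = (-1.8462, -1.3231, 1.8462, 1.6462).
‖u_3‖ = 3.3581, so q_3 = (-0.5498, -0.3940, 0.5498, 0.4902).
Qᵀb = (-4.2426, -0.1754, -1.6859).
Back-substitute: x_3 = -1.6859/3.3581 = -0.5020.
x_2 = (-0.1754 − 1.9295·(-0.5020))/5.7009 = 0.1392.
x_1 = (-4.2426 − 2.1213·0.1392 + 4.2426·(-0.5020))/5.6569 = -1.1787.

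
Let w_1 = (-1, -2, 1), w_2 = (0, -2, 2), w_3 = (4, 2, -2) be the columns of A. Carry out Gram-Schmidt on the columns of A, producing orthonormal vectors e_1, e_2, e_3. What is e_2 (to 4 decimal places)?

e_2 = (0.7071, 0.0000, 0.7071)

w_1 = (-1, -2, 1); ‖w_1‖ = 2.4495, so e_1 = (-0.4082, -0.8165, 0.4082).
e_1·w_2 = (-0.4082)·0 + (-0.8165)·(-2) + 0.4082·2 = 2.4495.
u_2 = w_2 − 2.4495·e_1 = (1.0000, 0.0000, 1.0000).
‖u_2‖ = 1.4142, so e_2 = (0.7071, 0.0000, 0.7071).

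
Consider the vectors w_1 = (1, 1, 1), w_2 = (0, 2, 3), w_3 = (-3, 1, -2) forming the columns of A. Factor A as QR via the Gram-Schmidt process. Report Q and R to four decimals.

w_1 = (1, 1, 1); ‖w_1‖ = 1.7321, so e_1 = (0.5774, 0.5774, 0.5774).
e_1·w_2 = 0.5774·0 + 0.5774·2 + 0.5774·3 = 2.8868.
u_2 = w_2 − 2.8868·e_1 = (-1.6667, 0.3333, 1.3333).
‖u_2‖ = 2.1602, so e_2 = (-0.7715, 0.1543, 0.6172).
e_1·w_3 = 0.5774·(-3) + 0.5774·1 + 0.5774·(-2) = -2.3094; e_2·w_3 = (-0.7715)·(-3) + 0.1543·1 + 0.6172·(-2) = 1.2344.
u_3 = w_3 + 2.3094·e_1 − 1.2344·e_2 = (-0.7143, 2.1429, -1.4286).
‖u_3‖ = 2.6726, so e_3 = (-0.2673, 0.8018, -0.5345).

Q = [[0.5774, -0.7715, -0.2673], [0.5774, 0.1543, 0.8018], [0.5774, 0.6172, -0.5345]], R = [[1.7321, 2.8868, -2.3094], [0.0000, 2.1602, 1.2344], [0.0000, 0.0000, 2.6726]]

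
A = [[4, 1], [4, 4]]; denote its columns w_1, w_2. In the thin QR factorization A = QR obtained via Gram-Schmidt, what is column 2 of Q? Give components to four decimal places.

e_2 = (-0.7071, 0.7071)

w_1 = (4, 4); ‖w_1‖ = 5.6569, so e_1 = (0.7071, 0.7071).
e_1·w_2 = 0.7071·1 + 0.7071·4 = 3.5355.
u_2 = w_2 − 3.5355·e_1 = (-1.5000, 1.5000).
‖u_2‖ = 2.1213, so e_2 = (-0.7071, 0.7071).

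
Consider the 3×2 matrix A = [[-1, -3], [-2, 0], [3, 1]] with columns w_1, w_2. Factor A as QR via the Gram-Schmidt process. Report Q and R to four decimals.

w_1 = (-1, -2, 3); ‖w_1‖ = 3.7417, so e_1 = (-0.2673, -0.5345, 0.8018).
e_1·w_2 = (-0.2673)·(-3) + (-0.5345)·0 + 0.8018·1 = 1.6036.
u_2 = w_2 − 1.6036·e_1 = (-2.5714, 0.8571, -0.2857).
‖u_2‖ = 2.7255, so e_2 = (-0.9435, 0.3145, -0.1048).

Q = [[-0.2673, -0.9435], [-0.5345, 0.3145], [0.8018, -0.1048]], R = [[3.7417, 1.6036], [0.0000, 2.7255]]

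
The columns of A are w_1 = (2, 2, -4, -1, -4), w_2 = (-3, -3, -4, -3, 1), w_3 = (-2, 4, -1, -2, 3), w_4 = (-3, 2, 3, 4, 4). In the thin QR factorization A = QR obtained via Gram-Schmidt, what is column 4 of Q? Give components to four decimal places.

e_4 = (-0.4683, 0.1098, -0.3443, 0.8055, -0.0364)

w_1 = (2, 2, -4, -1, -4); ‖w_1‖ = 6.4031, so e_1 = (0.3123, 0.3123, -0.6247, -0.1562, -0.6247).
e_1·w_2 = 0.3123·(-3) + 0.3123·(-3) + (-0.6247)·(-4) + (-0.1562)·(-3) + (-0.6247)·1 = 0.4685.
u_2 = w_2 − 0.4685·e_1 = (-3.1463, -3.1463, -3.7073, -2.9268, 1.2927).
‖u_2‖ = 6.6167, so e_2 = (-0.4755, -0.4755, -0.5603, -0.4423, 0.1954).
e_1·w_3 = 0.3123·(-2) + 0.3123·4 + (-0.6247)·(-1) + (-0.1562)·(-2) + (-0.6247)·3 = -0.3123; e_2·w_3 = (-0.4755)·(-2) + (-0.4755)·4 + (-0.5603)·(-1) + (-0.4423)·(-2) + 0.1954·3 = 1.0800.
u_3 = w_3 + 0.3123·e_1 − 1.0800·e_2 = (-1.3889, 4.6111, -0.5900, -1.5710, 2.5939).
‖u_3‖ = 5.7215, so e_3 = (-0.2427, 0.8059, -0.1031, -0.2746, 0.4534).
e_1·w_4 = 0.3123·(-3) + 0.3123·2 + (-0.6247)·3 + (-0.1562)·4 + (-0.6247)·4 = -5.3099; e_2·w_4 = (-0.4755)·(-3) + (-0.4755)·2 + (-0.5603)·3 + (-0.4423)·4 + 0.1954·4 = -2.1933; e_3·w_4 = (-0.2427)·(-3) + 0.8059·2 + (-0.1031)·3 + (-0.2746)·4 + 0.4534·4 = 2.7458.
u_4 = w_4 + 5.3099·e_1 + 2.1933·e_2 − 2.7458·e_3 = (-1.7179, 0.4027, -1.2628, 2.9545, -0.1334).
‖u_4‖ = 3.6681, so e_4 = (-0.4683, 0.1098, -0.3443, 0.8055, -0.0364).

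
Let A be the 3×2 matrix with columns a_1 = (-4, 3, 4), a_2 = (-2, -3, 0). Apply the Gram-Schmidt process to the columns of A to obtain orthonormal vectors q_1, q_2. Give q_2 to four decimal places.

q_2 = (-0.5823, -0.8125, 0.0271)

a_1 = (-4, 3, 4); ‖a_1‖ = 6.4031, so q_1 = (-0.6247, 0.4685, 0.6247).
q_1·a_2 = (-0.6247)·(-2) + 0.4685·(-3) + 0.6247·0 = -0.1562.
u_2 = a_2 + 0.1562·q_1 = (-2.0976, -2.9268, 0.0976).
‖u_2‖ = 3.6022, so q_2 = (-0.5823, -0.8125, 0.0271).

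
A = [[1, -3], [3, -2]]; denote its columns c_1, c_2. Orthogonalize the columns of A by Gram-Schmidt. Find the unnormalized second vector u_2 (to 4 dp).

c_1 = (1, 3); ‖c_1‖ = 3.1623, so q_1 = (0.3162, 0.9487).
q_1·c_2 = 0.3162·(-3) + 0.9487·(-2) = -2.8460.
u_2 = c_2 + 2.8460·q_1 = (-2.1000, 0.7000).

u_2 = (-2.1000, 0.7000)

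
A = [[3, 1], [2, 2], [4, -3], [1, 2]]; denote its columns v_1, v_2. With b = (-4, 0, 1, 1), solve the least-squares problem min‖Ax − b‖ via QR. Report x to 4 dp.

x = (-0.2655, -0.3220)

e_1 = v_1/‖v_1‖ = (3, 2, 4, 1)/5.4772 = (0.5477, 0.3651, 0.7303, 0.1826).
r_{12} = e_1·v_2 = -0.5477.
u_2 = v_2 + 0.5477·e_1 = (1.3000, 2.2000, -2.6000, 2.1000).
‖u_2‖ = 4.2071, so e_2 = (0.3090, 0.5229, -0.6180, 0.4992).
Qᵀb = (-1.2780, -1.3548).
Back-substitute: x_2 = -1.3548/4.2071 = -0.3220.
x_1 = (-1.2780 + 0.5477·(-0.3220))/5.4772 = -0.2655.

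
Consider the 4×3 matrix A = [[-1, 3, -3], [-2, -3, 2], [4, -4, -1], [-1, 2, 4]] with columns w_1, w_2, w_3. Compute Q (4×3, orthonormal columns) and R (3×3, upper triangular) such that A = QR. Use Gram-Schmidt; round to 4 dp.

w_1 = (-1, -2, 4, -1); ‖w_1‖ = 4.6904, so q_1 = (-0.2132, -0.4264, 0.8528, -0.2132).
q_1·w_2 = (-0.2132)·3 + (-0.4264)·(-3) + 0.8528·(-4) + (-0.2132)·2 = -3.1980.
u_2 = w_2 + 3.1980·q_1 = (2.3182, -4.3636, -1.2727, 1.3182).
‖u_2‖ = 5.2700, so q_2 = (0.4399, -0.8280, -0.2415, 0.2501).
q_1·w_3 = (-0.2132)·(-3) + (-0.4264)·2 + 0.8528·(-1) + (-0.2132)·4 = -1.9188; q_2·w_3 = 0.4399·(-3) + (-0.8280)·2 + (-0.2415)·(-1) + 0.2501·4 = -1.7337.
u_3 = w_3 + 1.9188·q_1 + 1.7337·q_2 = (-2.6465, -0.2537, 0.2177, 4.0245).
‖u_3‖ = 4.8283, so q_3 = (-0.5481, -0.0525, 0.0451, 0.8335).

Q = [[-0.2132, 0.4399, -0.5481], [-0.4264, -0.8280, -0.0525], [0.8528, -0.2415, 0.0451], [-0.2132, 0.2501, 0.8335]], R = [[4.6904, -3.1980, -1.9188], [0.0000, 5.2700, -1.7337], [0.0000, 0.0000, 4.8283]]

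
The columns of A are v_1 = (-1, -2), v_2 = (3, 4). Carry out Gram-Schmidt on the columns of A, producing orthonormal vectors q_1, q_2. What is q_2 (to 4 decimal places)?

q_2 = (0.8944, -0.4472)

v_1 = (-1, -2); ‖v_1‖ = 2.2361, so q_1 = (-0.4472, -0.8944).
q_1·v_2 = (-0.4472)·3 + (-0.8944)·4 = -4.9193.
u_2 = v_2 + 4.9193·q_1 = (0.8000, -0.4000).
‖u_2‖ = 0.8944, so q_2 = (0.8944, -0.4472).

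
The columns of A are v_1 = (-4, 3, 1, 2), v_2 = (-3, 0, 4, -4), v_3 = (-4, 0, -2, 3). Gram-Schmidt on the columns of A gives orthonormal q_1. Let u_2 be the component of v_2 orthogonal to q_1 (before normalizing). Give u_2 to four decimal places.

u_2 = (-1.9333, -0.8000, 3.7333, -4.5333)

v_1 = (-4, 3, 1, 2); ‖v_1‖ = 5.4772, so q_1 = (-0.7303, 0.5477, 0.1826, 0.3651).
q_1·v_2 = (-0.7303)·(-3) + 0.5477·0 + 0.1826·4 + 0.3651·(-4) = 1.4606.
u_2 = v_2 − 1.4606·q_1 = (-1.9333, -0.8000, 3.7333, -4.5333).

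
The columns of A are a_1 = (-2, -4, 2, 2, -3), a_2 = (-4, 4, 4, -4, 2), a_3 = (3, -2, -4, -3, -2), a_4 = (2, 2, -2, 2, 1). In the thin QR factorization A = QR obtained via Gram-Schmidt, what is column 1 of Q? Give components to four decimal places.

q_1 = a_1/‖a_1‖ = (-2, -4, 2, 2, -3)/6.0828 = (-0.3288, -0.6576, 0.3288, 0.3288, -0.4932).

q_1 = (-0.3288, -0.6576, 0.3288, 0.3288, -0.4932)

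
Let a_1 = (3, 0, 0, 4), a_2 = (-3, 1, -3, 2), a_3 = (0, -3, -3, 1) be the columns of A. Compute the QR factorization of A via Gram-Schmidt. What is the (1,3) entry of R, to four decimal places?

r_{13} = 0.8000

a_1 = (3, 0, 0, 4); ‖a_1‖ = 5.0000, so q_1 = (0.6000, 0.0000, 0.0000, 0.8000).
r_{13} = q_1·a_3 = 0.8000.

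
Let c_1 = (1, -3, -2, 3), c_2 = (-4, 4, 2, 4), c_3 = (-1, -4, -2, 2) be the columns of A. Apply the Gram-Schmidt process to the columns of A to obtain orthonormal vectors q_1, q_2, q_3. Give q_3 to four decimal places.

q_3 = (-0.8146, -0.5055, -0.0645, -0.2769)

c_1 = (1, -3, -2, 3); ‖c_1‖ = 4.7958, so q_1 = (0.2085, -0.6255, -0.4170, 0.6255).
q_1·c_2 = 0.2085·(-4) + (-0.6255)·4 + (-0.4170)·2 + 0.6255·4 = -1.6681.
u_2 = c_2 + 1.6681·q_1 = (-3.6522, 2.9565, 1.3043, 5.0435).
‖u_2‖ = 7.0155, so q_2 = (-0.5206, 0.4214, 0.1859, 0.7189).
q_1·c_3 = 0.2085·(-1) + (-0.6255)·(-4) + (-0.4170)·(-2) + 0.6255·2 = 4.3788; q_2·c_3 = (-0.5206)·(-1) + 0.4214·(-4) + 0.1859·(-2) + 0.7189·2 = -0.0992.
u_3 = c_3 − 4.3788·q_1 + 0.0992·q_2 = (-1.9647, -1.2191, -0.1555, -0.6678).
‖u_3‖ = 2.4117, so q_3 = (-0.8146, -0.5055, -0.0645, -0.2769).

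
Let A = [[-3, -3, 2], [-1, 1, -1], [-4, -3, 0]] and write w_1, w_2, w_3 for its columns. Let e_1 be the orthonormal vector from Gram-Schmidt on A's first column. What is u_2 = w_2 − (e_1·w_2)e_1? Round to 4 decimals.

w_1 = (-3, -1, -4); ‖w_1‖ = 5.0990, so e_1 = (-0.5883, -0.1961, -0.7845).
e_1·w_2 = (-0.5883)·(-3) + (-0.1961)·1 + (-0.7845)·(-3) = 3.9223.
u_2 = w_2 − 3.9223·e_1 = (-0.6923, 1.7692, 0.0769).

u_2 = (-0.6923, 1.7692, 0.0769)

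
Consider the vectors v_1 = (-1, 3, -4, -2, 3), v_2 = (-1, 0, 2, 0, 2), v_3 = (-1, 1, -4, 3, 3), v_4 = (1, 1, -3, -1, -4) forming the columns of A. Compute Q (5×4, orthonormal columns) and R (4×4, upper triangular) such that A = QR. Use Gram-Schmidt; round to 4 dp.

v_1 = (-1, 3, -4, -2, 3); ‖v_1‖ = 6.2450, so q_1 = (-0.1601, 0.4804, -0.6405, -0.3203, 0.4804).
q_1·v_2 = (-0.1601)·(-1) + 0.4804·0 + (-0.6405)·2 + (-0.3203)·0 + 0.4804·2 = -0.1601.
u_2 = v_2 + 0.1601·q_1 = (-1.0256, 0.0769, 1.8974, -0.0513, 2.0769).
‖u_2‖ = 2.9957, so q_2 = (-0.3424, 0.0257, 0.6334, -0.0171, 0.6933).
q_1·v_3 = (-0.1601)·(-1) + 0.4804·1 + (-0.6405)·(-4) + (-0.3203)·3 + 0.4804·3 = 3.6829; q_2·v_3 = (-0.3424)·(-1) + 0.0257·1 + 0.6334·(-4) + (-0.0171)·3 + 0.6933·3 = -0.1369.
u_3 = v_3 − 3.6829·q_1 + 0.1369·q_2 = (-0.4571, -0.7657, -1.5543, 4.1771, 1.3257).
‖u_3‖ = 4.7347, so q_3 = (-0.0966, -0.1617, -0.3283, 0.8822, 0.2800).
q_1·v_4 = (-0.1601)·1 + 0.4804·1 + (-0.6405)·(-3) + (-0.3203)·(-1) + 0.4804·(-4) = 0.6405; q_2·v_4 = (-0.3424)·1 + 0.0257·1 + 0.6334·(-3) + (-0.0171)·(-1) + 0.6933·(-4) = -4.9729; q_3·v_4 = (-0.0966)·1 + (-0.1617)·1 + (-0.3283)·(-3) + 0.8822·(-1) + 0.2800·(-4) = -1.2757.
u_4 = v_4 − 0.6405·q_1 + 4.9729·q_2 + 1.2757·q_3 = (-0.7232, 0.6137, 0.1412, 0.2455, -0.5028).
‖u_4‖ = 1.1102, so q_4 = (-0.6514, 0.5528, 0.1272, 0.2211, -0.4529).

Q = [[-0.1601, -0.3424, -0.0966, -0.6514], [0.4804, 0.0257, -0.1617, 0.5528], [-0.6405, 0.6334, -0.3283, 0.1272], [-0.3203, -0.0171, 0.8822, 0.2211], [0.4804, 0.6933, 0.2800, -0.4529]], R = [[6.2450, -0.1601, 3.6829, 0.6405], [0.0000, 2.9957, -0.1369, -4.9729], [0.0000, 0.0000, 4.7347, -1.2757], [0.0000, 0.0000, 0.0000, 1.1102]]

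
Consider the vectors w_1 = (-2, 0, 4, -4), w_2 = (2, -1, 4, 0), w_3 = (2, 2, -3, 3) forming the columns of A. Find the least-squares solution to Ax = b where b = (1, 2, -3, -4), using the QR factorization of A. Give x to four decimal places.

e_1 = w_1/‖w_1‖ = (-2, 0, 4, -4)/6.0000 = (-0.3333, 0.0000, 0.6667, -0.6667).
r_{12} = e_1·w_2 = 2.0000.
u_2 = w_2 − 2.0000·e_1 = (2.6667, -1.0000, 2.6667, 1.3333).
‖u_2‖ = 4.1231, so e_2 = (0.6468, -0.2425, 0.6468, 0.3234).
r_{13} = e_1·w_3 = -4.6667; r_{23} = e_2·w_3 = -0.1617.
u_3 = w_3 + 4.6667·e_1 + 0.1617·e_2 = (0.5490, 1.9608, 0.2157, -0.0588).
‖u_3‖ = 2.0484, so e_3 = (0.2680, 0.9572, 0.1053, -0.0287).
Qᵀb = (0.3333, -3.0721, 1.9814).
Back-substitute: x_3 = 1.9814/2.0484 = 0.9673.
x_2 = (-3.0721 + 0.1617·0.9673)/4.1231 = -0.7072.
x_1 = (0.3333 − 2.0000·(-0.7072) + 4.6667·0.9673)/6.0000 = 1.0436.

x = (1.0436, -0.7072, 0.9673)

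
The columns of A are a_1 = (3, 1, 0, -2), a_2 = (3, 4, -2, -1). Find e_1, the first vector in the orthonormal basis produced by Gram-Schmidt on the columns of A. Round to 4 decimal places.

e_1 = (0.8018, 0.2673, 0.0000, -0.5345)

a_1 = (3, 1, 0, -2); ‖a_1‖ = 3.7417, so e_1 = (0.8018, 0.2673, 0.0000, -0.5345).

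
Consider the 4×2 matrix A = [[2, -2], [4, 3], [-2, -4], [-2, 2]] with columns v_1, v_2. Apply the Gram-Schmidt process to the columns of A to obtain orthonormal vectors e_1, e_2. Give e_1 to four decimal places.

e_1 = (0.3780, 0.7559, -0.3780, -0.3780)

v_1 = (2, 4, -2, -2); ‖v_1‖ = 5.2915, so e_1 = (0.3780, 0.7559, -0.3780, -0.3780).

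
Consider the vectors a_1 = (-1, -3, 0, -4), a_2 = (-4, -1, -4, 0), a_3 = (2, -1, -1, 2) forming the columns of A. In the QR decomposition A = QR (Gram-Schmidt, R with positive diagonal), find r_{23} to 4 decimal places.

e_1 = a_1/‖a_1‖ = (-1, -3, 0, -4)/5.0990 = (-0.1961, -0.5883, 0.0000, -0.7845).
r_{12} = e_1·a_2 = 1.3728.
u_2 = a_2 − 1.3728·e_1 = (-3.7308, -0.1923, -4.0000, 1.0769).
‖u_2‖ = 5.5781, so e_2 = (-0.6688, -0.0345, -0.7171, 0.1931).
r_{23} = e_2·a_3 = -0.2000.

r_{23} = -0.2000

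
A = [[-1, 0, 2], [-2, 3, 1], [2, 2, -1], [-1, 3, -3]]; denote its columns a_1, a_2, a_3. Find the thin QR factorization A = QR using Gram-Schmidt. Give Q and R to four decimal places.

q_1 = a_1/‖a_1‖ = (-1, -2, 2, -1)/3.1623 = (-0.3162, -0.6325, 0.6325, -0.3162).
r_{12} = q_1·a_2 = -1.5811.
u_2 = a_2 + 1.5811·q_1 = (-0.5000, 2.0000, 3.0000, 2.5000).
‖u_2‖ = 4.4159, so q_2 = (-0.1132, 0.4529, 0.6794, 0.5661).
r_{13} = q_1·a_3 = -0.9487; r_{23} = q_2·a_3 = -2.1513.
u_3 = a_3 + 0.9487·q_1 + 2.1513·q_2 = (1.4564, 1.3744, 1.0615, -2.0821).
‖u_3‖ = 3.0776, so q_3 = (0.4732, 0.4466, 0.3449, -0.6765).

Q = [[-0.3162, -0.1132, 0.4732], [-0.6325, 0.4529, 0.4466], [0.6325, 0.6794, 0.3449], [-0.3162, 0.5661, -0.6765]], R = [[3.1623, -1.5811, -0.9487], [0.0000, 4.4159, -2.1513], [0.0000, 0.0000, 3.0776]]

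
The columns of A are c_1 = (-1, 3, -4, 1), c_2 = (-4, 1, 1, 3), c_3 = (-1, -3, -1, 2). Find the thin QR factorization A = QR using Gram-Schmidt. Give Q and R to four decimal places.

e_1 = c_1/‖c_1‖ = (-1, 3, -4, 1)/5.1962 = (-0.1925, 0.5774, -0.7698, 0.1925).
r_{12} = e_1·c_2 = 1.1547.
u_2 = c_2 − 1.1547·e_1 = (-3.7778, 0.3333, 1.8889, 2.7778).
‖u_2‖ = 5.0662, so e_2 = (-0.7457, 0.0658, 0.3728, 0.5483).
r_{13} = e_1·c_3 = -0.3849; r_{23} = e_2·c_3 = 1.2720.
u_3 = c_3 + 0.3849·e_1 − 1.2720·e_2 = (-0.1255, -2.8615, -1.7706, 1.3766).
‖u_3‖ = 3.6378, so e_3 = (-0.0345, -0.7866, -0.4867, 0.3784).

Q = [[-0.1925, -0.7457, -0.0345], [0.5774, 0.0658, -0.7866], [-0.7698, 0.3728, -0.4867], [0.1925, 0.5483, 0.3784]], R = [[5.1962, 1.1547, -0.3849], [0.0000, 5.0662, 1.2720], [0.0000, 0.0000, 3.6378]]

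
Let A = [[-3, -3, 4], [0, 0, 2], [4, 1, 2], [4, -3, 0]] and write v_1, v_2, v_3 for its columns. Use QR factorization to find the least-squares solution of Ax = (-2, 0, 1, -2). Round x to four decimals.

v_1 = (-3, 0, 4, 4); ‖v_1‖ = 6.4031, so e_1 = (-0.4685, 0.0000, 0.6247, 0.6247).
e_1·v_2 = (-0.4685)·(-3) + 0.0000·0 + 0.6247·1 + 0.6247·(-3) = 0.1562.
u_2 = v_2 − 0.1562·e_1 = (-2.9268, 0.0000, 0.9024, -3.0976).
‖u_2‖ = 4.3561, so e_2 = (-0.6719, 0.0000, 0.2072, -0.7111).
e_1·v_3 = (-0.4685)·4 + 0.0000·2 + 0.6247·2 + 0.6247·0 = -0.6247; e_2·v_3 = (-0.6719)·4 + 0.0000·2 + 0.2072·2 + (-0.7111)·0 = -2.2732.
u_3 = v_3 + 0.6247·e_1 + 2.2732·e_2 = (2.1799, 2.0000, 2.8612, -1.2262).
‖u_3‖ = 4.2944, so e_3 = (0.5076, 0.4657, 0.6663, -0.2855).
Qᵀb = (0.3123, 2.9731, 0.2221).
Back-substitute: x_3 = 0.2221/4.2944 = 0.0517.
x_2 = (2.9731 + 2.2732·0.0517)/4.3561 = 0.7095.
x_1 = (0.3123 − 0.1562·0.7095 + 0.6247·0.0517)/6.4031 = 0.0365.

x = (0.0365, 0.7095, 0.0517)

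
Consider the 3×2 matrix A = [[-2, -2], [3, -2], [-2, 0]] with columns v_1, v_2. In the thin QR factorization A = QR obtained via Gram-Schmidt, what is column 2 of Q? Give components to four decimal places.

v_1 = (-2, 3, -2); ‖v_1‖ = 4.1231, so q_1 = (-0.4851, 0.7276, -0.4851).
q_1·v_2 = (-0.4851)·(-2) + 0.7276·(-2) + (-0.4851)·0 = -0.4851.
u_2 = v_2 + 0.4851·q_1 = (-2.2353, -1.6471, -0.2353).
‖u_2‖ = 2.7865, so q_2 = (-0.8022, -0.5911, -0.0844).

q_2 = (-0.8022, -0.5911, -0.0844)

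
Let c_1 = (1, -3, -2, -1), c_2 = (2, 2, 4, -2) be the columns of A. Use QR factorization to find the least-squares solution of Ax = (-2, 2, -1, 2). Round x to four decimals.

c_1 = (1, -3, -2, -1); ‖c_1‖ = 3.8730, so e_1 = (0.2582, -0.7746, -0.5164, -0.2582).
e_1·c_2 = 0.2582·2 + (-0.7746)·2 + (-0.5164)·4 + (-0.2582)·(-2) = -2.5820.
u_2 = c_2 + 2.5820·e_1 = (2.6667, 0.0000, 2.6667, -2.6667).
‖u_2‖ = 4.6188, so e_2 = (0.5774, 0.0000, 0.5774, -0.5774).
Qᵀb = (-2.0656, -2.8868).
Back-substitute: x_2 = -2.8868/4.6188 = -0.6250.
x_1 = (-2.0656 + 2.5820·(-0.6250))/3.8730 = -0.9500.

x = (-0.9500, -0.6250)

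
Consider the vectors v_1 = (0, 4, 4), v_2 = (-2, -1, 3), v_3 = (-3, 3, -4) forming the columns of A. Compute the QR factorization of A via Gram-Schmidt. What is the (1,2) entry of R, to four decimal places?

v_1 = (0, 4, 4); ‖v_1‖ = 5.6569, so q_1 = (0.0000, 0.7071, 0.7071).
r_{12} = q_1·v_2 = 1.4142.

r_{12} = 1.4142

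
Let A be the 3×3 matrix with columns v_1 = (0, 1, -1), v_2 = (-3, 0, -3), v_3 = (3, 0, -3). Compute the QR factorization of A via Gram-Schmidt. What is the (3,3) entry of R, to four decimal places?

r_{33} = 3.4641

q_1 = v_1/‖v_1‖ = (0, 1, -1)/1.4142 = (0.0000, 0.7071, -0.7071).
r_{12} = q_1·v_2 = 2.1213.
u_2 = v_2 − 2.1213·q_1 = (-3.0000, -1.5000, -1.5000).
‖u_2‖ = 3.6742, so q_2 = (-0.8165, -0.4082, -0.4082).
r_{13} = q_1·v_3 = 2.1213; r_{23} = q_2·v_3 = -1.2247.
u_3 = v_3 − 2.1213·q_1 + 1.2247·q_2 = (2.0000, -2.0000, -2.0000).
r_{33} = ‖u_3‖ = 3.4641.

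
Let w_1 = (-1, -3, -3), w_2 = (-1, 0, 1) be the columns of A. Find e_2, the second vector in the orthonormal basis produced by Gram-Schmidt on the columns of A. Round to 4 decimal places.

e_1 = w_1/‖w_1‖ = (-1, -3, -3)/4.3589 = (-0.2294, -0.6882, -0.6882).
r_{12} = e_1·w_2 = -0.4588.
u_2 = w_2 + 0.4588·e_1 = (-1.1053, -0.3158, 0.6842).
‖u_2‖ = 1.3377, so e_2 = (-0.8262, -0.2361, 0.5115).

e_2 = (-0.8262, -0.2361, 0.5115)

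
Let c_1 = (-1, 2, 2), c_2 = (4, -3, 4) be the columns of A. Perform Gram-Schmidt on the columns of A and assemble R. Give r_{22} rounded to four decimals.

c_1 = (-1, 2, 2); ‖c_1‖ = 3.0000, so e_1 = (-0.3333, 0.6667, 0.6667).
e_1·c_2 = (-0.3333)·4 + 0.6667·(-3) + 0.6667·4 = -0.6667.
u_2 = c_2 + 0.6667·e_1 = (3.7778, -2.5556, 4.4444).
r_{22} = ‖u_2‖ = 6.3683.

r_{22} = 6.3683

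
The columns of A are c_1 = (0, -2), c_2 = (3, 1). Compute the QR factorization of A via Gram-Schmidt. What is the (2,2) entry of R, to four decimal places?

r_{22} = 3.0000

e_1 = c_1/‖c_1‖ = (0, -2)/2.0000 = (0.0000, -1.0000).
r_{12} = e_1·c_2 = -1.0000.
u_2 = c_2 + 1.0000·e_1 = (3.0000, 0.0000).
r_{22} = ‖u_2‖ = 3.0000.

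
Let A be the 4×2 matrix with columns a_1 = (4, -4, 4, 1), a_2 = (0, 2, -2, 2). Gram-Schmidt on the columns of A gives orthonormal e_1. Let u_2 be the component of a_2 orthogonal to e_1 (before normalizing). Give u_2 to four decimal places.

e_1 = a_1/‖a_1‖ = (4, -4, 4, 1)/7.0000 = (0.5714, -0.5714, 0.5714, 0.1429).
r_{12} = e_1·a_2 = -2.0000.
u_2 = a_2 + 2.0000·e_1 = (1.1429, 0.8571, -0.8571, 2.2857).

u_2 = (1.1429, 0.8571, -0.8571, 2.2857)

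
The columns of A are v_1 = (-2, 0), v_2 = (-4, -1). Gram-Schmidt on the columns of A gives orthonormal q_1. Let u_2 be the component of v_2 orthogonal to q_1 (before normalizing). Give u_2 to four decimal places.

u_2 = (0.0000, -1.0000)

q_1 = v_1/‖v_1‖ = (-2, 0)/2.0000 = (-1.0000, 0.0000).
r_{12} = q_1·v_2 = 4.0000.
u_2 = v_2 − 4.0000·q_1 = (0.0000, -1.0000).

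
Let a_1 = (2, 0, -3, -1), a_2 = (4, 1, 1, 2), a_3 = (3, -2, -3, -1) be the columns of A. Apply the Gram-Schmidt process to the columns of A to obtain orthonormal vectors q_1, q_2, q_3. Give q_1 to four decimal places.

a_1 = (2, 0, -3, -1); ‖a_1‖ = 3.7417, so q_1 = (0.5345, 0.0000, -0.8018, -0.2673).

q_1 = (0.5345, 0.0000, -0.8018, -0.2673)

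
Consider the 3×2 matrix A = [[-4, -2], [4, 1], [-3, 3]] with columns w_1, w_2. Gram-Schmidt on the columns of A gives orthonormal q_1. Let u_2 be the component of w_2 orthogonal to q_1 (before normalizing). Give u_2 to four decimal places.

u_2 = (-1.7073, 0.7073, 3.2195)

q_1 = w_1/‖w_1‖ = (-4, 4, -3)/6.4031 = (-0.6247, 0.6247, -0.4685).
r_{12} = q_1·w_2 = 0.4685.
u_2 = w_2 − 0.4685·q_1 = (-1.7073, 0.7073, 3.2195).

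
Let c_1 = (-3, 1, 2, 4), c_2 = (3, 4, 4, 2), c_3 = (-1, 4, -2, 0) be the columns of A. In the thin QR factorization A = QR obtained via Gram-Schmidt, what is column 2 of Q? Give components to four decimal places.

c_1 = (-3, 1, 2, 4); ‖c_1‖ = 5.4772, so e_1 = (-0.5477, 0.1826, 0.3651, 0.7303).
e_1·c_2 = (-0.5477)·3 + 0.1826·4 + 0.3651·4 + 0.7303·2 = 2.0083.
u_2 = c_2 − 2.0083·e_1 = (4.1000, 3.6333, 3.2667, 0.5333).
‖u_2‖ = 6.4005, so e_2 = (0.6406, 0.5677, 0.5104, 0.0833).

e_2 = (0.6406, 0.5677, 0.5104, 0.0833)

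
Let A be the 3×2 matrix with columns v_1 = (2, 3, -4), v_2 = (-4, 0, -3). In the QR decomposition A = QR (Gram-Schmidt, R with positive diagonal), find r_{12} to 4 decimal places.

v_1 = (2, 3, -4); ‖v_1‖ = 5.3852, so q_1 = (0.3714, 0.5571, -0.7428).
r_{12} = q_1·v_2 = 0.7428.

r_{12} = 0.7428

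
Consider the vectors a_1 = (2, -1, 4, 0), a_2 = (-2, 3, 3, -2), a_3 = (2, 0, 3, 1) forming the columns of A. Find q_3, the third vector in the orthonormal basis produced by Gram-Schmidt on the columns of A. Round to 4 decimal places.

a_1 = (2, -1, 4, 0); ‖a_1‖ = 4.5826, so q_1 = (0.4364, -0.2182, 0.8729, 0.0000).
q_1·a_2 = 0.4364·(-2) + (-0.2182)·3 + 0.8729·3 + 0.0000·(-2) = 1.0911.
u_2 = a_2 − 1.0911·q_1 = (-2.4762, 3.2381, 2.0476, -2.0000).
‖u_2‖ = 4.9809, so q_2 = (-0.4971, 0.6501, 0.4111, -0.4015).
q_1·a_3 = 0.4364·2 + (-0.2182)·0 + 0.8729·3 + 0.0000·1 = 3.4915; q_2·a_3 = (-0.4971)·2 + 0.6501·0 + 0.4111·3 + (-0.4015)·1 = -0.1625.
u_3 = a_3 − 3.4915·q_1 + 0.1625·q_2 = (0.3954, 0.8676, 0.0192, 0.9347).
‖u_3‖ = 1.3353, so q_3 = (0.2961, 0.6497, 0.0144, 0.7000).

q_3 = (0.2961, 0.6497, 0.0144, 0.7000)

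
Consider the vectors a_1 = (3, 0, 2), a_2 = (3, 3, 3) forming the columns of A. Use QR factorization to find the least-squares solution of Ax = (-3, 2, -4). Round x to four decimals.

x = (-1.8571, 0.4762)

a_1 = (3, 0, 2); ‖a_1‖ = 3.6056, so e_1 = (0.8321, 0.0000, 0.5547).
e_1·a_2 = 0.8321·3 + 0.0000·3 + 0.5547·3 = 4.1603.
u_2 = a_2 − 4.1603·e_1 = (-0.4615, 3.0000, 0.6923).
‖u_2‖ = 3.1132, so e_2 = (-0.1482, 0.9636, 0.2224).
Qᵀb = (-4.7150, 1.4825).
Back-substitute: x_2 = 1.4825/3.1132 = 0.4762.
x_1 = (-4.7150 − 4.1603·0.4762)/3.6056 = -1.8571.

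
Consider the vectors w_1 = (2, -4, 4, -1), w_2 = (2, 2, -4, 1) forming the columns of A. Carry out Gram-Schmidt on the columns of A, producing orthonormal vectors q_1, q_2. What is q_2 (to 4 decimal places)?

q_2 = (0.8668, -0.0747, -0.4783, 0.1196)

q_1 = w_1/‖w_1‖ = (2, -4, 4, -1)/6.0828 = (0.3288, -0.6576, 0.6576, -0.1644).
r_{12} = q_1·w_2 = -3.4524.
u_2 = w_2 + 3.4524·q_1 = (3.1351, -0.2703, -1.7297, 0.4324).
‖u_2‖ = 3.6168, so q_2 = (0.8668, -0.0747, -0.4783, 0.1196).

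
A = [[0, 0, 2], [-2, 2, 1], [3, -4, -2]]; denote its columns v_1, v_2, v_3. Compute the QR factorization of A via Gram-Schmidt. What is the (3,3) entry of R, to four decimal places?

r_{33} = 2.0000

v_1 = (0, -2, 3); ‖v_1‖ = 3.6056, so q_1 = (0.0000, -0.5547, 0.8321).
q_1·v_2 = 0.0000·0 + (-0.5547)·2 + 0.8321·(-4) = -4.4376.
u_2 = v_2 + 4.4376·q_1 = (0.0000, -0.4615, -0.3077).
‖u_2‖ = 0.5547, so q_2 = (0.0000, -0.8321, -0.5547).
q_1·v_3 = 0.0000·2 + (-0.5547)·1 + 0.8321·(-2) = -2.2188; q_2·v_3 = 0.0000·2 + (-0.8321)·1 + (-0.5547)·(-2) = 0.2774.
u_3 = v_3 + 2.2188·q_1 − 0.2774·q_2 = (2.0000, 0.0000, 0.0000).
r_{33} = ‖u_3‖ = 2.0000.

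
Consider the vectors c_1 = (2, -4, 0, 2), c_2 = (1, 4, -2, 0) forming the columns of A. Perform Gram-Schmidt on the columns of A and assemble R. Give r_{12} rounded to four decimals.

r_{12} = -2.8577

c_1 = (2, -4, 0, 2); ‖c_1‖ = 4.8990, so q_1 = (0.4082, -0.8165, 0.0000, 0.4082).
r_{12} = q_1·c_2 = -2.8577.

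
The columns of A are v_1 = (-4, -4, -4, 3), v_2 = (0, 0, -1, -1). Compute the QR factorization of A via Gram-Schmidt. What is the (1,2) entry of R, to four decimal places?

v_1 = (-4, -4, -4, 3); ‖v_1‖ = 7.5498, so q_1 = (-0.5298, -0.5298, -0.5298, 0.3974).
r_{12} = q_1·v_2 = 0.1325.

r_{12} = 0.1325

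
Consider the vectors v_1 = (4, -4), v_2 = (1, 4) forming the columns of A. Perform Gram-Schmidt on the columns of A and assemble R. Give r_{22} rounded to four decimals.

r_{22} = 3.5355

e_1 = v_1/‖v_1‖ = (4, -4)/5.6569 = (0.7071, -0.7071).
r_{12} = e_1·v_2 = -2.1213.
u_2 = v_2 + 2.1213·e_1 = (2.5000, 2.5000).
r_{22} = ‖u_2‖ = 3.5355.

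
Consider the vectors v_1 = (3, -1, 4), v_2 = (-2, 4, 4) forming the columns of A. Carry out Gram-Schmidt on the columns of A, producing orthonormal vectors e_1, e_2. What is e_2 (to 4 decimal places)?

v_1 = (3, -1, 4); ‖v_1‖ = 5.0990, so e_1 = (0.5883, -0.1961, 0.7845).
e_1·v_2 = 0.5883·(-2) + (-0.1961)·4 + 0.7845·4 = 1.1767.
u_2 = v_2 − 1.1767·e_1 = (-2.6923, 4.2308, 3.0769).
‖u_2‖ = 5.8835, so e_2 = (-0.4576, 0.7191, 0.5230).

e_2 = (-0.4576, 0.7191, 0.5230)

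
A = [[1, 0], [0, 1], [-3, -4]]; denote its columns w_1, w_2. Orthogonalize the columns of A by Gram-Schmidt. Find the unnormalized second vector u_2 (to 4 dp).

e_1 = w_1/‖w_1‖ = (1, 0, -3)/3.1623 = (0.3162, 0.0000, -0.9487).
r_{12} = e_1·w_2 = 3.7947.
u_2 = w_2 − 3.7947·e_1 = (-1.2000, 1.0000, -0.4000).

u_2 = (-1.2000, 1.0000, -0.4000)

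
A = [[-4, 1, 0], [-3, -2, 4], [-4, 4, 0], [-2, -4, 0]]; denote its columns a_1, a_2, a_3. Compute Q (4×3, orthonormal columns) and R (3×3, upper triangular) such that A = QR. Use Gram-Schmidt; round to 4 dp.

a_1 = (-4, -3, -4, -2); ‖a_1‖ = 6.7082, so e_1 = (-0.5963, -0.4472, -0.5963, -0.2981).
e_1·a_2 = (-0.5963)·1 + (-0.4472)·(-2) + (-0.5963)·4 + (-0.2981)·(-4) = -0.8944.
u_2 = a_2 + 0.8944·e_1 = (0.4667, -2.4000, 3.4667, -4.2667).
‖u_2‖ = 6.0166, so e_2 = (0.0776, -0.3989, 0.5762, -0.7091).
e_1·a_3 = (-0.5963)·0 + (-0.4472)·4 + (-0.5963)·0 + (-0.2981)·0 = -1.7889; e_2·a_3 = 0.0776·0 + (-0.3989)·4 + 0.5762·0 + (-0.7091)·0 = -1.5956.
u_3 = a_3 + 1.7889·e_1 + 1.5956·e_2 = (-0.9429, 2.5635, -0.1473, -1.6648).
‖u_3‖ = 3.2022, so e_3 = (-0.2945, 0.8006, -0.0460, -0.5199).

Q = [[-0.5963, 0.0776, -0.2945], [-0.4472, -0.3989, 0.8006], [-0.5963, 0.5762, -0.0460], [-0.2981, -0.7091, -0.5199]], R = [[6.7082, -0.8944, -1.7889], [0.0000, 6.0166, -1.5956], [0.0000, 0.0000, 3.2022]]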